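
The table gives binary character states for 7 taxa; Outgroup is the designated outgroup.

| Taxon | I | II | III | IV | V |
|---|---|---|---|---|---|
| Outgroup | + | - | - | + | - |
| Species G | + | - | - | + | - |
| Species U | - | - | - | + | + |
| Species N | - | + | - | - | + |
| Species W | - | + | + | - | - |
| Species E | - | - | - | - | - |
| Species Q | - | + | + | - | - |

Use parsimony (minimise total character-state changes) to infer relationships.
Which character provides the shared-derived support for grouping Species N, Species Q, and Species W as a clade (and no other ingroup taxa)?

Character polarity is set by the outgroup: the derived state is whichever differs from the outgroup's state, so for I, IV the derived state is '-', and for the remaining characters it is '+'.
I: derived state '-' in Species E, Species N, Species Q, Species U, and Species W only — synapomorphy for {Species E, Species N, Species Q, Species U, Species W}.
II: derived state '+' in Species N, Species Q, and Species W only — synapomorphy for {Species N, Species Q, Species W}.
III: derived state '+' in Species Q and Species W only — synapomorphy for {Species Q, Species W}.
IV: derived state '-' in Species E, Species N, Species Q, and Species W only — synapomorphy for {Species E, Species N, Species Q, Species W}.
V groups Species N and Species U, which is incompatible with the clades supported by the remaining characters; treating it as convergent (homoplasy) costs fewer steps than any alternative tree.
Most parsimonious ingroup topology: (Species G,(Species U,((Species N,(Species W,Species Q)),Species E))).
The clade {Species N, Species Q, Species W} is supported by II: its derived state '+' occurs in exactly those taxa and in no other taxon (including the outgroup).

II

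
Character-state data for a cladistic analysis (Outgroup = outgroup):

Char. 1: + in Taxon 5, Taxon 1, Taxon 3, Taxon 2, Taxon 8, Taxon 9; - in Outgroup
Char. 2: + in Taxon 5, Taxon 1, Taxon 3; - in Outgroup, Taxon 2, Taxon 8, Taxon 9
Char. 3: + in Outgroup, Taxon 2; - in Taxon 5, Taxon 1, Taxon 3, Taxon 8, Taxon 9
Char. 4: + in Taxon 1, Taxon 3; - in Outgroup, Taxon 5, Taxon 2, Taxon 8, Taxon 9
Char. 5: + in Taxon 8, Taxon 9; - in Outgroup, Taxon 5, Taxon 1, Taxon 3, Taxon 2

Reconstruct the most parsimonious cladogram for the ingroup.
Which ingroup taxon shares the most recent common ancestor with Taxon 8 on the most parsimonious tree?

Taxon 9

Character polarity is set by the outgroup: the derived state is whichever differs from the outgroup's state, so for Char. 3 the derived state is '-', and for the remaining characters it is '+'.
Char. 1 (derived state '+') is shared by all ingroup taxa — unites the whole ingroup.
Char. 2: derived state '+' in Taxon 1, Taxon 3, and Taxon 5 only — synapomorphy for {Taxon 1, Taxon 3, Taxon 5}.
Char. 3 (derived state '-') is shared by Taxon 1, Taxon 3, Taxon 5, Taxon 8, and Taxon 9 — a synapomorphy uniting that clade.
Only Taxon 1 and Taxon 3 show the derived state '+' for Char. 4, supporting them as a clade.
Char. 5: derived state '+' in Taxon 8 and Taxon 9 only — synapomorphy for {Taxon 8, Taxon 9}.
Most parsimonious ingroup topology: (((Taxon 5,(Taxon 1,Taxon 3)),(Taxon 8,Taxon 9)),Taxon 2).
Taxon 8 and Taxon 9 form a cherry on this tree, so they are sister taxa.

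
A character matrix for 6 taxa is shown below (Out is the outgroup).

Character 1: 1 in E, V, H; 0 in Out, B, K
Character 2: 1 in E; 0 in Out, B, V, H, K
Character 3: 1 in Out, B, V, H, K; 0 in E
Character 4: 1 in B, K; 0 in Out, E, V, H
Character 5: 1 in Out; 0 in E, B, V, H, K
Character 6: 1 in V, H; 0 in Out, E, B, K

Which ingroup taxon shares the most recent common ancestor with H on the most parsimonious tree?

Character polarity is set by the outgroup: the derived state is whichever differs from the outgroup's state, so for Character 3, Character 5 the derived state is '0', and for the remaining characters it is '1'.
Character 1: derived state '1' in E, H, and V only — synapomorphy for {E, H, V}.
Character 2: derived state '1' in E only — an autapomorphy, so it tells us nothing about relationships among taxa.
Character 3 (derived state '0') is unique to E (autapomorphy; uninformative for grouping).
Character 4 (derived state '1') is shared by B and K — a synapomorphy uniting that clade.
All ingroup taxa share the derived state '0' for Character 5; it defines the ingroup but does not resolve relationships within it.
Only H and V show the derived state '1' for Character 6, supporting them as a clade.
Most parsimonious ingroup topology: ((E,(V,H)),(B,K)).
H and V form a cherry on this tree, so they are sister taxa.

V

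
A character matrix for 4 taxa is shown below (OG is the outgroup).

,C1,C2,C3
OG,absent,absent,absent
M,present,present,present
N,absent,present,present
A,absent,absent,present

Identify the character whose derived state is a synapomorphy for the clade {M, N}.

The outgroup has state 'absent' for every character, so 'present' is the derived state throughout.
C1 (derived state 'present') is unique to M (autapomorphy; uninformative for grouping).
C2 (derived state 'present') is shared by M and N — a synapomorphy uniting that clade.
All ingroup taxa share the derived state 'present' for C3; it defines the ingroup but does not resolve relationships within it.
Most parsimonious ingroup topology: ((M,N),A).
The clade {M, N} is supported by C2: its derived state 'present' occurs in exactly those taxa and in no other taxon (including the outgroup).

C2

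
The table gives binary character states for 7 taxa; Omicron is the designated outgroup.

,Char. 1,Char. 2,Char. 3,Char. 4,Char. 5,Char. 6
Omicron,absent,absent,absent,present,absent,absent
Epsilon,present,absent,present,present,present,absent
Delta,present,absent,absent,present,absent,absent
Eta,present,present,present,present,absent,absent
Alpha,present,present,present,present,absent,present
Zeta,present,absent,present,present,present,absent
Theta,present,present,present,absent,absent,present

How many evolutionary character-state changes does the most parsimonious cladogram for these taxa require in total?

Character polarity is set by the outgroup: the derived state is whichever differs from the outgroup's state, so for Char. 4 the derived state is 'absent', and for the remaining characters it is 'present'.
Char. 1 (derived state 'present') is shared by all ingroup taxa — unites the whole ingroup.
Char. 2 (derived state 'present') is shared by Alpha, Eta, and Theta — a synapomorphy uniting that clade.
Only Alpha, Epsilon, Eta, Theta, and Zeta show the derived state 'present' for Char. 3, supporting them as a clade.
Char. 4: derived state 'absent' in Theta only — an autapomorphy, so it tells us nothing about relationships among taxa.
Char. 5: derived state 'present' in Epsilon and Zeta only — synapomorphy for {Epsilon, Zeta}.
Char. 6: derived state 'present' in Alpha and Theta only — synapomorphy for {Alpha, Theta}.
Most parsimonious ingroup topology: (((Epsilon,Zeta),(Eta,(Alpha,Theta))),Delta).
Changes per character on this tree: Char. 1: 1; Char. 2: 1; Char. 3: 1; Char. 4: 1; Char. 5: 1; Char. 6: 1.
Total = 6.

6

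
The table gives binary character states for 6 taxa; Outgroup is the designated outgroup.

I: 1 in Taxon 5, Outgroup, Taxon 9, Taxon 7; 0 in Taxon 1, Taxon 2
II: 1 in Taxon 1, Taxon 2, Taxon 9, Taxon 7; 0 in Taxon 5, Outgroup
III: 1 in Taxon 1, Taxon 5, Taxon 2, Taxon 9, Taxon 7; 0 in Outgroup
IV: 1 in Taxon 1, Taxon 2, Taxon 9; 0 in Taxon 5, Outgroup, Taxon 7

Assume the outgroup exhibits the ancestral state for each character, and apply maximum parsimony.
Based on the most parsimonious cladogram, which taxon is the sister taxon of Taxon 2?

Character polarity is set by the outgroup: the derived state is whichever differs from the outgroup's state, so for I the derived state is '0', and for the remaining characters it is '1'.
Only Taxon 1 and Taxon 2 show the derived state '0' for I, supporting them as a clade.
II (derived state '1') is shared by Taxon 1, Taxon 2, Taxon 7, and Taxon 9 — a synapomorphy uniting that clade.
III (derived state '1') is shared by all ingroup taxa — unites the whole ingroup.
Only Taxon 1, Taxon 2, and Taxon 9 show the derived state '1' for IV, supporting them as a clade.
Most parsimonious ingroup topology: ((((Taxon 2,Taxon 1),Taxon 9),Taxon 7),Taxon 5).
Taxon 2 and Taxon 1 form a cherry on this tree, so they are sister taxa.

Taxon 1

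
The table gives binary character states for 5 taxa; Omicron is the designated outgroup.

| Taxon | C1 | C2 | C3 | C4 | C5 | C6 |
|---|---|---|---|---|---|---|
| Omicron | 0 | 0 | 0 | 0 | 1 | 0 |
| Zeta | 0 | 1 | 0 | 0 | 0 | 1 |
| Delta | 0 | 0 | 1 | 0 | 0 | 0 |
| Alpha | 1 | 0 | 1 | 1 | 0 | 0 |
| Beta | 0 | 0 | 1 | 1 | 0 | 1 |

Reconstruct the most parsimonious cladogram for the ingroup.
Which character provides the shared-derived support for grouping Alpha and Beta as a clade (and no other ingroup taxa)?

C4

Character polarity is set by the outgroup: the derived state is whichever differs from the outgroup's state, so for C5 the derived state is '0', and for the remaining characters it is '1'.
C1: derived state '1' in Alpha only — an autapomorphy, so it tells us nothing about relationships among taxa.
C2: derived state '1' in Zeta only — an autapomorphy, so it tells us nothing about relationships among taxa.
Only Alpha, Beta, and Delta show the derived state '1' for C3, supporting them as a clade.
Only Alpha and Beta show the derived state '1' for C4, supporting them as a clade.
C5 (derived state '0') is shared by all ingroup taxa — unites the whole ingroup.
C6 groups Beta and Zeta, which is incompatible with the clades supported by the remaining characters; treating it as convergent (homoplasy) costs fewer steps than any alternative tree.
Most parsimonious ingroup topology: (Zeta,(Delta,(Alpha,Beta))).
The clade {Alpha, Beta} is supported by C4: its derived state '1' occurs in exactly those taxa and in no other taxon (including the outgroup).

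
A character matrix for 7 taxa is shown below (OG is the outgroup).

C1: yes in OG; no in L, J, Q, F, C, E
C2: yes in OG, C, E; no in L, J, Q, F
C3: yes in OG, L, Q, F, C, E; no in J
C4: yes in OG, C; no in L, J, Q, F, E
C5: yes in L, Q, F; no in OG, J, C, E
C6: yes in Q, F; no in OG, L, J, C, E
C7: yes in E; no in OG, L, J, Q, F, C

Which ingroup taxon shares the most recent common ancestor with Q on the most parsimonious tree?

F

Character polarity is set by the outgroup: the derived state is whichever differs from the outgroup's state, so for C1, C2, C3, C4 the derived state is 'no', and for the remaining characters it is 'yes'.
All ingroup taxa share the derived state 'no' for C1; it defines the ingroup but does not resolve relationships within it.
C2 (derived state 'no') is shared by F, J, L, and Q — a synapomorphy uniting that clade.
C3: derived state 'no' in J only — an autapomorphy, so it tells us nothing about relationships among taxa.
C4 (derived state 'no') is shared by E, F, J, L, and Q — a synapomorphy uniting that clade.
C5: derived state 'yes' in F, L, and Q only — synapomorphy for {F, L, Q}.
C6 (derived state 'yes') is shared by F and Q — a synapomorphy uniting that clade.
C7: derived state 'yes' in E only — an autapomorphy, so it tells us nothing about relationships among taxa.
Most parsimonious ingroup topology: ((((L,(Q,F)),J),E),C).
Q and F form a cherry on this tree, so they are sister taxa.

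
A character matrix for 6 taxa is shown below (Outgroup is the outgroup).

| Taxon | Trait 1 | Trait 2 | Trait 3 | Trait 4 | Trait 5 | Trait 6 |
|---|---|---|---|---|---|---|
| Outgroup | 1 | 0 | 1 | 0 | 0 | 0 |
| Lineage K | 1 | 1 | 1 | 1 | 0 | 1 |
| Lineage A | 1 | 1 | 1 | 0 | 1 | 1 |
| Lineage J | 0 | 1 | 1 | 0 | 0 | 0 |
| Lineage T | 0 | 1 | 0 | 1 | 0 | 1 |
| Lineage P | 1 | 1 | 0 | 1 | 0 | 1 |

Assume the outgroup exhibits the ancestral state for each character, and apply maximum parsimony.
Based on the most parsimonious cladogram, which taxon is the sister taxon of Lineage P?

Lineage T

Character polarity is set by the outgroup: the derived state is whichever differs from the outgroup's state, so for Trait 1, Trait 3 the derived state is '0', and for the remaining characters it is '1'.
Trait 1 groups Lineage J and Lineage T, which is incompatible with the clades supported by the remaining characters; treating it as convergent (homoplasy) costs fewer steps than any alternative tree.
All ingroup taxa share the derived state '1' for Trait 2; it defines the ingroup but does not resolve relationships within it.
Trait 3 (derived state '0') is shared by Lineage P and Lineage T — a synapomorphy uniting that clade.
Trait 4 (derived state '1') is shared by Lineage K, Lineage P, and Lineage T — a synapomorphy uniting that clade.
Trait 5 (derived state '1') is unique to Lineage A (autapomorphy; uninformative for grouping).
Only Lineage A, Lineage K, Lineage P, and Lineage T show the derived state '1' for Trait 6, supporting them as a clade.
Most parsimonious ingroup topology: (((Lineage K,(Lineage T,Lineage P)),Lineage A),Lineage J).
Lineage P and Lineage T form a cherry on this tree, so they are sister taxa.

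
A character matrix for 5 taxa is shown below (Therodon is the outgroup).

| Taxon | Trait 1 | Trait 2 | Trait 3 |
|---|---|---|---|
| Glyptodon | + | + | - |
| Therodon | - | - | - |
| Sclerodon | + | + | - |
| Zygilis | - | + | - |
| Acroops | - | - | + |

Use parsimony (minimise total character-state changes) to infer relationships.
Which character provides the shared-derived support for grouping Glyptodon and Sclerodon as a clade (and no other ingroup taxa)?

The outgroup has state '-' for every character, so '+' is the derived state throughout.
Only Glyptodon and Sclerodon show the derived state '+' for Trait 1, supporting them as a clade.
Trait 2 (derived state '+') is shared by Glyptodon, Sclerodon, and Zygilis — a synapomorphy uniting that clade.
Trait 3 (derived state '+') is unique to Acroops (autapomorphy; uninformative for grouping).
Most parsimonious ingroup topology: (Acroops,((Sclerodon,Glyptodon),Zygilis)).
The clade {Glyptodon, Sclerodon} is supported by Trait 1: its derived state '+' occurs in exactly those taxa and in no other taxon (including the outgroup).

Trait 1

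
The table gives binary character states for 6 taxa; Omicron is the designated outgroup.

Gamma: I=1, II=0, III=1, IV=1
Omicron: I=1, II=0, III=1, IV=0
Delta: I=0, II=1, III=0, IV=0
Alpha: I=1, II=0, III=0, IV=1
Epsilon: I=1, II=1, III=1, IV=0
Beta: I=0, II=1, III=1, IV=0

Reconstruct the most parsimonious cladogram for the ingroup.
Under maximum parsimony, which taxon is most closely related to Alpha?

Gamma

Character polarity is set by the outgroup: the derived state is whichever differs from the outgroup's state, so for I, III the derived state is '0', and for the remaining characters it is '1'.
Only Beta and Delta show the derived state '0' for I, supporting them as a clade.
Only Beta, Delta, and Epsilon show the derived state '1' for II, supporting them as a clade.
III (state '0') occurs in Alpha and Delta but conflicts with the nesting implied by the other characters — most parsimoniously interpreted as homoplasy.
IV (derived state '1') is shared by Alpha and Gamma — a synapomorphy uniting that clade.
Most parsimonious ingroup topology: (((Beta,Delta),Epsilon),(Alpha,Gamma)).
Alpha and Gamma form a cherry on this tree, so they are sister taxa.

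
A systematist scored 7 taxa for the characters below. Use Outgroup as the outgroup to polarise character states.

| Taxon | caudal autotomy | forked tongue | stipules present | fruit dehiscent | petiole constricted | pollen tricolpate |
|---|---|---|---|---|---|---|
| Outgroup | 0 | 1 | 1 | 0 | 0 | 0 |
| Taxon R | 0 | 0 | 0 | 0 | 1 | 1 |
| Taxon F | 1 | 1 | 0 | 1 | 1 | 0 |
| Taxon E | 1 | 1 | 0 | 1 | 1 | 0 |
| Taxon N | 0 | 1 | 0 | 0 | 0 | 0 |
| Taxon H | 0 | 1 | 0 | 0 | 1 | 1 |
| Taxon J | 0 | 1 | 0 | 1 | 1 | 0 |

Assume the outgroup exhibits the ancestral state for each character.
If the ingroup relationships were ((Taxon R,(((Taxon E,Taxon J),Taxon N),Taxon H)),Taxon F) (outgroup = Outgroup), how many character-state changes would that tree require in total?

Map each character onto ((Taxon R,(((Taxon E,Taxon J),Taxon N),Taxon H)),Taxon F) (rooted by Outgroup) and count the minimum state changes it requires (Fitch parsimony):
caudal autotomy: 2; forked tongue: 1; stipules present: 1; fruit dehiscent: 2; petiole constricted: 2; pollen tricolpate: 2.
Total tree length = 10.

10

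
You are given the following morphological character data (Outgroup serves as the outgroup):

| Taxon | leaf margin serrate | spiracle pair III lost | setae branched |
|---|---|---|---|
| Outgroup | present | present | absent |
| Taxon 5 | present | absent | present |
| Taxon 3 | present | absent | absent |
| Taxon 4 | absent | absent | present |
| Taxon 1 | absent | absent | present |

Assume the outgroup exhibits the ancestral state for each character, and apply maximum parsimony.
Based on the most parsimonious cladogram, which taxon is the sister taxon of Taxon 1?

Taxon 4

Character polarity is set by the outgroup: the derived state is whichever differs from the outgroup's state, so for leaf margin serrate, spiracle pair III lost the derived state is 'absent', and for the remaining characters it is 'present'.
Only Taxon 1 and Taxon 4 show the derived state 'absent' for leaf margin serrate, supporting them as a clade.
spiracle pair III lost (derived state 'absent') is shared by all ingroup taxa — unites the whole ingroup.
setae branched (derived state 'present') is shared by Taxon 1, Taxon 4, and Taxon 5 — a synapomorphy uniting that clade.
Most parsimonious ingroup topology: ((Taxon 5,(Taxon 4,Taxon 1)),Taxon 3).
Taxon 1 and Taxon 4 form a cherry on this tree, so they are sister taxa.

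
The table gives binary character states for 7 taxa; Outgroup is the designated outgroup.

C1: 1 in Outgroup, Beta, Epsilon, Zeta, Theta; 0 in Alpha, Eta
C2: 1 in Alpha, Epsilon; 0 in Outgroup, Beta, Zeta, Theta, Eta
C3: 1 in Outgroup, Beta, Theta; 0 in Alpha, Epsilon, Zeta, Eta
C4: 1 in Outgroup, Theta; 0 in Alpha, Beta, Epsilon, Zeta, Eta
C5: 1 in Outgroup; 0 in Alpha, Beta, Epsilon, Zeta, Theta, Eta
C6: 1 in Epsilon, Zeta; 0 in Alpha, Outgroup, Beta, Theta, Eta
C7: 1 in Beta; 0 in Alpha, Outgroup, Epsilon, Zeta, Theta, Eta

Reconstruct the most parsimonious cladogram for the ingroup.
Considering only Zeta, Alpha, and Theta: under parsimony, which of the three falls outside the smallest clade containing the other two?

Character polarity is set by the outgroup: the derived state is whichever differs from the outgroup's state, so for C1, C3, C4, C5 the derived state is '0', and for the remaining characters it is '1'.
C1 (derived state '0') is shared by Alpha and Eta — a synapomorphy uniting that clade.
C2 groups Alpha and Epsilon, which is incompatible with the clades supported by the remaining characters; treating it as convergent (homoplasy) costs fewer steps than any alternative tree.
C3 (derived state '0') is shared by Alpha, Epsilon, Eta, and Zeta — a synapomorphy uniting that clade.
Only Alpha, Beta, Epsilon, Eta, and Zeta show the derived state '0' for C4, supporting them as a clade.
C5 (derived state '0') is shared by all ingroup taxa — unites the whole ingroup.
C6 (derived state '1') is shared by Epsilon and Zeta — a synapomorphy uniting that clade.
C7: derived state '1' in Beta only — an autapomorphy, so it tells us nothing about relationships among taxa.
Most parsimonious ingroup topology: ((Beta,((Eta,Alpha),(Zeta,Epsilon))),Theta).
Alpha and Zeta share a more recent common ancestor with each other than either does with Theta, so Theta is the least closely related of the three.

Theta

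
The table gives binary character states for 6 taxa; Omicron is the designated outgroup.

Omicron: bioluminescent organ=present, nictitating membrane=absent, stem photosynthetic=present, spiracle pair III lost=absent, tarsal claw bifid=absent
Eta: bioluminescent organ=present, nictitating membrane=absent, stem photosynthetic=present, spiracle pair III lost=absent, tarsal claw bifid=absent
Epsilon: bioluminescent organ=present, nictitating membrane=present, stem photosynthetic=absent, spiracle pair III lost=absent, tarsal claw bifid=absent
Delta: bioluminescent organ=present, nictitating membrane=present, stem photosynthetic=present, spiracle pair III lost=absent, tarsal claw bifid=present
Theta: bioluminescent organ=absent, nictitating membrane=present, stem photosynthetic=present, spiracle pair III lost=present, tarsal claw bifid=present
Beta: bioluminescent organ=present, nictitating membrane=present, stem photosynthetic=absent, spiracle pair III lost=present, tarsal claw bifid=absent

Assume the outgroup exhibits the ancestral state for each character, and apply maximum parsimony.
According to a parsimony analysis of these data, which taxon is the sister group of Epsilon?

Beta

Character polarity is set by the outgroup: the derived state is whichever differs from the outgroup's state, so for bioluminescent organ, stem photosynthetic the derived state is 'absent', and for the remaining characters it is 'present'.
bioluminescent organ (derived state 'absent') is unique to Theta (autapomorphy; uninformative for grouping).
nictitating membrane: derived state 'present' in Beta, Delta, Epsilon, and Theta only — synapomorphy for {Beta, Delta, Epsilon, Theta}.
stem photosynthetic: derived state 'absent' in Beta and Epsilon only — synapomorphy for {Beta, Epsilon}.
spiracle pair III lost (state 'present') occurs in Beta and Theta but conflicts with the nesting implied by the other characters — most parsimoniously interpreted as homoplasy.
Only Delta and Theta show the derived state 'present' for tarsal claw bifid, supporting them as a clade.
Most parsimonious ingroup topology: (Eta,((Epsilon,Beta),(Delta,Theta))).
Epsilon and Beta form a cherry on this tree, so they are sister taxa.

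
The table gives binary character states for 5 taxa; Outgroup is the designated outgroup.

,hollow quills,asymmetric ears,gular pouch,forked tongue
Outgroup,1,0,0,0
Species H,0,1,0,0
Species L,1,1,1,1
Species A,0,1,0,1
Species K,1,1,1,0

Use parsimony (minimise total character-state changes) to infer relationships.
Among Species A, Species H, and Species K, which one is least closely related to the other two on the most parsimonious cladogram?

Character polarity is set by the outgroup: the derived state is whichever differs from the outgroup's state, so for hollow quills the derived state is '0', and for the remaining characters it is '1'.
Only Species A and Species H show the derived state '0' for hollow quills, supporting them as a clade.
asymmetric ears (derived state '1') is shared by all ingroup taxa — unites the whole ingroup.
gular pouch: derived state '1' in Species K and Species L only — synapomorphy for {Species K, Species L}.
forked tongue groups Species A and Species L, which is incompatible with the clades supported by the remaining characters; treating it as convergent (homoplasy) costs fewer steps than any alternative tree.
Most parsimonious ingroup topology: ((Species H,Species A),(Species L,Species K)).
Species H and Species A share a more recent common ancestor with each other than either does with Species K, so Species K is the least closely related of the three.

Species K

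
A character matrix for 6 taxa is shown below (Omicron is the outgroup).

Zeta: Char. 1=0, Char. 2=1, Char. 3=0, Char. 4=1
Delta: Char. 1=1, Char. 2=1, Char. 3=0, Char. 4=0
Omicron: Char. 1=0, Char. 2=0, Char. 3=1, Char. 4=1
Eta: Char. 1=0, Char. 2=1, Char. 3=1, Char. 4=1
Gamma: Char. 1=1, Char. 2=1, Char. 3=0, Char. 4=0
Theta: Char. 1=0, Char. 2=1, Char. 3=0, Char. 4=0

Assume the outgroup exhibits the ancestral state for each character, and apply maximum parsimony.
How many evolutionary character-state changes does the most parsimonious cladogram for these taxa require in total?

4

Character polarity is set by the outgroup: the derived state is whichever differs from the outgroup's state, so for Char. 3, Char. 4 the derived state is '0', and for the remaining characters it is '1'.
Only Delta and Gamma show the derived state '1' for Char. 1, supporting them as a clade.
Char. 2 (derived state '1') is shared by all ingroup taxa — unites the whole ingroup.
Char. 3: derived state '0' in Delta, Gamma, Theta, and Zeta only — synapomorphy for {Delta, Gamma, Theta, Zeta}.
Char. 4: derived state '0' in Delta, Gamma, and Theta only — synapomorphy for {Delta, Gamma, Theta}.
Most parsimonious ingroup topology: ((((Delta,Gamma),Theta),Zeta),Eta).
Changes per character on this tree: Char. 1: 1; Char. 2: 1; Char. 3: 1; Char. 4: 1.
Total = 4.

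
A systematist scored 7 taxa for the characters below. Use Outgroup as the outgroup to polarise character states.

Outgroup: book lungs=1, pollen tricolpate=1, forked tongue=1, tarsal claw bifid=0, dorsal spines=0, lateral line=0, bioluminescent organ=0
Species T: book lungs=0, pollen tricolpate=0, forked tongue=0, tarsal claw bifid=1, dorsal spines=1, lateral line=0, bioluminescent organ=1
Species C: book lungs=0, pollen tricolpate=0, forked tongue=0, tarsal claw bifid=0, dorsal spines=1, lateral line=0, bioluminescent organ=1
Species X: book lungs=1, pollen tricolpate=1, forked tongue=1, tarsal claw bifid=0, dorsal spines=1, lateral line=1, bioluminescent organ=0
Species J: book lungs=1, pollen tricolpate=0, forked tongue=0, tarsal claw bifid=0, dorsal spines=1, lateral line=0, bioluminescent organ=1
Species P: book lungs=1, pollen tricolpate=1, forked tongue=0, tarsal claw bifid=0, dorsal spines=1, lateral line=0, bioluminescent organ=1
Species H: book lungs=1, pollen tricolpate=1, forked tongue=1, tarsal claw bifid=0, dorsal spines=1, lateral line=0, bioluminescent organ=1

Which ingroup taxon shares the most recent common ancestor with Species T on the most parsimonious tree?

Character polarity is set by the outgroup: the derived state is whichever differs from the outgroup's state, so for book lungs, pollen tricolpate, forked tongue the derived state is '0', and for the remaining characters it is '1'.
book lungs: derived state '0' in Species C and Species T only — synapomorphy for {Species C, Species T}.
Only Species C, Species J, and Species T show the derived state '0' for pollen tricolpate, supporting them as a clade.
forked tongue (derived state '0') is shared by Species C, Species J, Species P, and Species T — a synapomorphy uniting that clade.
tarsal claw bifid (derived state '1') is unique to Species T (autapomorphy; uninformative for grouping).
dorsal spines (derived state '1') is shared by all ingroup taxa — unites the whole ingroup.
lateral line: derived state '1' in Species X only — an autapomorphy, so it tells us nothing about relationships among taxa.
Only Species C, Species H, Species J, Species P, and Species T show the derived state '1' for bioluminescent organ, supporting them as a clade.
Most parsimonious ingroup topology: (((((Species T,Species C),Species J),Species P),Species H),Species X).
Species T and Species C form a cherry on this tree, so they are sister taxa.

Species C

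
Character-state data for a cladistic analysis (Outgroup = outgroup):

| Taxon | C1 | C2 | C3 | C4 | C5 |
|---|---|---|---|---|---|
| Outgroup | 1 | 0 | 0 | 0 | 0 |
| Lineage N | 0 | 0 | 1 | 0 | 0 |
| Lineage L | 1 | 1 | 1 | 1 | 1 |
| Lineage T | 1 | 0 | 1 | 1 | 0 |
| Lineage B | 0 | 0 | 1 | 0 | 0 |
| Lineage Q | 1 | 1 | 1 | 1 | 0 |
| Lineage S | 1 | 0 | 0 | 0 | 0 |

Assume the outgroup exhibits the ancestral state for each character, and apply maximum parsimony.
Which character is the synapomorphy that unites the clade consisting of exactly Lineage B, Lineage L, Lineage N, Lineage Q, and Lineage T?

C3

Character polarity is set by the outgroup: the derived state is whichever differs from the outgroup's state, so for C1 the derived state is '0', and for the remaining characters it is '1'.
C1 (derived state '0') is shared by Lineage B and Lineage N — a synapomorphy uniting that clade.
C2 (derived state '1') is shared by Lineage L and Lineage Q — a synapomorphy uniting that clade.
C3: derived state '1' in Lineage B, Lineage L, Lineage N, Lineage Q, and Lineage T only — synapomorphy for {Lineage B, Lineage L, Lineage N, Lineage Q, Lineage T}.
C4 (derived state '1') is shared by Lineage L, Lineage Q, and Lineage T — a synapomorphy uniting that clade.
C5: derived state '1' in Lineage L only — an autapomorphy, so it tells us nothing about relationships among taxa.
Most parsimonious ingroup topology: (((Lineage N,Lineage B),((Lineage L,Lineage Q),Lineage T)),Lineage S).
The clade {Lineage B, Lineage L, Lineage N, Lineage Q, Lineage T} is supported by C3: its derived state '1' occurs in exactly those taxa and in no other taxon (including the outgroup).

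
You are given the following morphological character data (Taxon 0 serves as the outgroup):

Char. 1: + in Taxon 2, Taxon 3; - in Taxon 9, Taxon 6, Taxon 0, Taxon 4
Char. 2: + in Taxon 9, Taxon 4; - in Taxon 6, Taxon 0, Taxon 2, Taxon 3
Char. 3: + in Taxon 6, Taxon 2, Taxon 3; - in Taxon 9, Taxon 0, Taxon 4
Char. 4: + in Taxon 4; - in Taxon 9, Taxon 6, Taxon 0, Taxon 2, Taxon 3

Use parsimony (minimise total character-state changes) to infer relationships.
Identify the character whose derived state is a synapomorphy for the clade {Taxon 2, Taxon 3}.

Char. 1

The outgroup has state '-' for every character, so '+' is the derived state throughout.
Only Taxon 2 and Taxon 3 show the derived state '+' for Char. 1, supporting them as a clade.
Char. 2: derived state '+' in Taxon 4 and Taxon 9 only — synapomorphy for {Taxon 4, Taxon 9}.
Char. 3 (derived state '+') is shared by Taxon 2, Taxon 3, and Taxon 6 — a synapomorphy uniting that clade.
Char. 4 (derived state '+') is unique to Taxon 4 (autapomorphy; uninformative for grouping).
Most parsimonious ingroup topology: ((Taxon 9,Taxon 4),(Taxon 6,(Taxon 3,Taxon 2))).
The clade {Taxon 2, Taxon 3} is supported by Char. 1: its derived state '+' occurs in exactly those taxa and in no other taxon (including the outgroup).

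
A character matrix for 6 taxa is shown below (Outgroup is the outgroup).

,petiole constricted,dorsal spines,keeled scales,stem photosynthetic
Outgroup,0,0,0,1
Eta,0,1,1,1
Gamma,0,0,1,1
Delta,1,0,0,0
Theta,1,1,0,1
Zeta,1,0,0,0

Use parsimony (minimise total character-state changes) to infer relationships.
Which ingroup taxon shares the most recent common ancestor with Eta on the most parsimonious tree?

Gamma

Character polarity is set by the outgroup: the derived state is whichever differs from the outgroup's state, so for stem photosynthetic the derived state is '0', and for the remaining characters it is '1'.
petiole constricted: derived state '1' in Delta, Theta, and Zeta only — synapomorphy for {Delta, Theta, Zeta}.
dorsal spines (state '1') occurs in Eta and Theta but conflicts with the nesting implied by the other characters — most parsimoniously interpreted as homoplasy.
keeled scales: derived state '1' in Eta and Gamma only — synapomorphy for {Eta, Gamma}.
stem photosynthetic (derived state '0') is shared by Delta and Zeta — a synapomorphy uniting that clade.
Most parsimonious ingroup topology: ((Eta,Gamma),((Delta,Zeta),Theta)).
Eta and Gamma form a cherry on this tree, so they are sister taxa.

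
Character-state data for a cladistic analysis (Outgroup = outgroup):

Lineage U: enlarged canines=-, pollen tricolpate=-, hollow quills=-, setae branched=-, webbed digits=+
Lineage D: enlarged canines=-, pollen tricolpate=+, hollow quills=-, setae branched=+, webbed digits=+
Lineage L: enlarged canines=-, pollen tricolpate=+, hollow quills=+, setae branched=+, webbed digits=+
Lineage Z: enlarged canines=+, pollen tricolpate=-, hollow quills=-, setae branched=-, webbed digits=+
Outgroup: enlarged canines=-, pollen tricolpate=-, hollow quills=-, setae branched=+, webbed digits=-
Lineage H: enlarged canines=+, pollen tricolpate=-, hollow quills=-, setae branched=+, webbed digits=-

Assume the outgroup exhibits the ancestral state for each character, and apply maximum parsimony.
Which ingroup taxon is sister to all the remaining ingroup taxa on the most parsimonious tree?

Character polarity is set by the outgroup: the derived state is whichever differs from the outgroup's state, so for setae branched the derived state is '-', and for the remaining characters it is '+'.
enlarged canines (state '+') occurs in Lineage H and Lineage Z but conflicts with the nesting implied by the other characters — most parsimoniously interpreted as homoplasy.
pollen tricolpate (derived state '+') is shared by Lineage D and Lineage L — a synapomorphy uniting that clade.
hollow quills (derived state '+') is unique to Lineage L (autapomorphy; uninformative for grouping).
setae branched: derived state '-' in Lineage U and Lineage Z only — synapomorphy for {Lineage U, Lineage Z}.
webbed digits (derived state '+') is shared by Lineage D, Lineage L, Lineage U, and Lineage Z — a synapomorphy uniting that clade.
Most parsimonious ingroup topology: (Lineage H,((Lineage L,Lineage D),(Lineage Z,Lineage U))).
Lineage H is sister to the clade containing all other ingroup taxa, so it is the earliest-diverging (most basal) ingroup lineage.

Lineage H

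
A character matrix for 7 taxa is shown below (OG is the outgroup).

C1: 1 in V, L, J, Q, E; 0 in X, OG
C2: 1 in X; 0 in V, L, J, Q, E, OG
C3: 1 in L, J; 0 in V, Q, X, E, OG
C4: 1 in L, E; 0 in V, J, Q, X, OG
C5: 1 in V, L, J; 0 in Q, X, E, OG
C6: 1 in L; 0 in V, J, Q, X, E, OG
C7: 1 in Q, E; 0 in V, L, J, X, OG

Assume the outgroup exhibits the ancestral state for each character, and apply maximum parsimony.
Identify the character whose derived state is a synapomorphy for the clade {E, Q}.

The outgroup has state '0' for every character, so '1' is the derived state throughout.
C1: derived state '1' in E, J, L, Q, and V only — synapomorphy for {E, J, L, Q, V}.
C2: derived state '1' in X only — an autapomorphy, so it tells us nothing about relationships among taxa.
C3 (derived state '1') is shared by J and L — a synapomorphy uniting that clade.
C4 (state '1') occurs in E and L but conflicts with the nesting implied by the other characters — most parsimoniously interpreted as homoplasy.
C5: derived state '1' in J, L, and V only — synapomorphy for {J, L, V}.
C6: derived state '1' in L only — an autapomorphy, so it tells us nothing about relationships among taxa.
C7: derived state '1' in E and Q only — synapomorphy for {E, Q}.
Most parsimonious ingroup topology: ((((J,L),V),(E,Q)),X).
The clade {E, Q} is supported by C7: its derived state '1' occurs in exactly those taxa and in no other taxon (including the outgroup).

C7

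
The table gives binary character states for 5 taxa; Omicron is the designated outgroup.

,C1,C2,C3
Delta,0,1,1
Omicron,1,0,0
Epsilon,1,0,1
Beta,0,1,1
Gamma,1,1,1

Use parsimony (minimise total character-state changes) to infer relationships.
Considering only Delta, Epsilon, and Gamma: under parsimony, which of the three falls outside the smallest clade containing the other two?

Epsilon

Character polarity is set by the outgroup: the derived state is whichever differs from the outgroup's state, so for C1 the derived state is '0', and for the remaining characters it is '1'.
Only Beta and Delta show the derived state '0' for C1, supporting them as a clade.
C2 (derived state '1') is shared by Beta, Delta, and Gamma — a synapomorphy uniting that clade.
All ingroup taxa share the derived state '1' for C3; it defines the ingroup but does not resolve relationships within it.
Most parsimonious ingroup topology: ((Gamma,(Delta,Beta)),Epsilon).
Delta and Gamma share a more recent common ancestor with each other than either does with Epsilon, so Epsilon is the least closely related of the three.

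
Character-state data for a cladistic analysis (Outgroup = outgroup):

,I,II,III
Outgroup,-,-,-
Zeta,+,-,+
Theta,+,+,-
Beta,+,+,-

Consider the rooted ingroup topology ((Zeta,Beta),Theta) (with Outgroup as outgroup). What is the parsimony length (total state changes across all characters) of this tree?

4

Map each character onto ((Zeta,Beta),Theta) (rooted by Outgroup) and count the minimum state changes it requires (Fitch parsimony):
I: 1; II: 2; III: 1.
Total tree length = 4.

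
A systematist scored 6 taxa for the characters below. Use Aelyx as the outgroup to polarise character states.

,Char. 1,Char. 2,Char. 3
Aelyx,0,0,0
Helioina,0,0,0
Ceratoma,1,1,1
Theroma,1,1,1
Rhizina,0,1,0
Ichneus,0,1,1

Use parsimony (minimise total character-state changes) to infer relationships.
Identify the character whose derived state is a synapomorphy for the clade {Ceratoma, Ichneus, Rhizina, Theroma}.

The outgroup has state '0' for every character, so '1' is the derived state throughout.
Only Ceratoma and Theroma show the derived state '1' for Char. 1, supporting them as a clade.
Only Ceratoma, Ichneus, Rhizina, and Theroma show the derived state '1' for Char. 2, supporting them as a clade.
Char. 3: derived state '1' in Ceratoma, Ichneus, and Theroma only — synapomorphy for {Ceratoma, Ichneus, Theroma}.
Most parsimonious ingroup topology: (Helioina,(((Ceratoma,Theroma),Ichneus),Rhizina)).
The clade {Ceratoma, Ichneus, Rhizina, Theroma} is supported by Char. 2: its derived state '1' occurs in exactly those taxa and in no other taxon (including the outgroup).

Char. 2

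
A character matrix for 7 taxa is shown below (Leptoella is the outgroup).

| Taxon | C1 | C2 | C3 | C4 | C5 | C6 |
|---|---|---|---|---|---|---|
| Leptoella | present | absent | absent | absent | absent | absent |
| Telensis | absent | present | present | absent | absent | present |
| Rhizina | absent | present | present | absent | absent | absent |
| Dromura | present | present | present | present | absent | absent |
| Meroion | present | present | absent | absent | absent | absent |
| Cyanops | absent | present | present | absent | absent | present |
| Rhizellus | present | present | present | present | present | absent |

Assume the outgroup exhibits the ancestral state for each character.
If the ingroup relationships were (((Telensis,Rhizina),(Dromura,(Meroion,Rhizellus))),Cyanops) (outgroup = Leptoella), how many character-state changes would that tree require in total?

10

Map each character onto (((Telensis,Rhizina),(Dromura,(Meroion,Rhizellus))),Cyanops) (rooted by Leptoella) and count the minimum state changes it requires (Fitch parsimony):
C1: 2; C2: 1; C3: 2; C4: 2; C5: 1; C6: 2.
Total tree length = 10.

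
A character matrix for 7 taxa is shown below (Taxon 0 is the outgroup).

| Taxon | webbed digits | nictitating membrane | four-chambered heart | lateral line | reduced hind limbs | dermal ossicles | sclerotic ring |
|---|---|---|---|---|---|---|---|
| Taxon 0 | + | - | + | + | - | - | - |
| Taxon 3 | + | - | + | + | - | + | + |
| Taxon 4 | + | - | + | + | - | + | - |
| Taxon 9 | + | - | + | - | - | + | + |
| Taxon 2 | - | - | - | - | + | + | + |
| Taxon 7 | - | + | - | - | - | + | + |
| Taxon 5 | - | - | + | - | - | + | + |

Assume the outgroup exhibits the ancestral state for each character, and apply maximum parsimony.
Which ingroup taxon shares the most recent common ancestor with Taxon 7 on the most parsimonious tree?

Taxon 2

Character polarity is set by the outgroup: the derived state is whichever differs from the outgroup's state, so for webbed digits, four-chambered heart, lateral line the derived state is '-', and for the remaining characters it is '+'.
Only Taxon 2, Taxon 5, and Taxon 7 show the derived state '-' for webbed digits, supporting them as a clade.
nictitating membrane (derived state '+') is unique to Taxon 7 (autapomorphy; uninformative for grouping).
Only Taxon 2 and Taxon 7 show the derived state '-' for four-chambered heart, supporting them as a clade.
lateral line: derived state '-' in Taxon 2, Taxon 5, Taxon 7, and Taxon 9 only — synapomorphy for {Taxon 2, Taxon 5, Taxon 7, Taxon 9}.
reduced hind limbs (derived state '+') is unique to Taxon 2 (autapomorphy; uninformative for grouping).
dermal ossicles (derived state '+') is shared by all ingroup taxa — unites the whole ingroup.
Only Taxon 2, Taxon 3, Taxon 5, Taxon 7, and Taxon 9 show the derived state '+' for sclerotic ring, supporting them as a clade.
Most parsimonious ingroup topology: ((Taxon 3,(Taxon 9,((Taxon 2,Taxon 7),Taxon 5))),Taxon 4).
Taxon 7 and Taxon 2 form a cherry on this tree, so they are sister taxa.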